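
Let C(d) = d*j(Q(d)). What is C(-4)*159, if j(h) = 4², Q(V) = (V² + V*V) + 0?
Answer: -10176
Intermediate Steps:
Q(V) = 2*V² (Q(V) = (V² + V²) + 0 = 2*V² + 0 = 2*V²)
j(h) = 16
C(d) = 16*d (C(d) = d*16 = 16*d)
C(-4)*159 = (16*(-4))*159 = -64*159 = -10176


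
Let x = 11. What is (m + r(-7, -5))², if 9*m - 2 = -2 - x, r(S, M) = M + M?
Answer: 10201/81 ≈ 125.94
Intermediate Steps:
r(S, M) = 2*M
m = -11/9 (m = 2/9 + (-2 - 1*11)/9 = 2/9 + (-2 - 11)/9 = 2/9 + (⅑)*(-13) = 2/9 - 13/9 = -11/9 ≈ -1.2222)
(m + r(-7, -5))² = (-11/9 + 2*(-5))² = (-11/9 - 10)² = (-101/9)² = 10201/81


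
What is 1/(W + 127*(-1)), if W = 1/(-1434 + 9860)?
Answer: -8426/1070101 ≈ -0.0078740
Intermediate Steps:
W = 1/8426 ≈ 0.00011868
1/(W + 127*(-1)) = 1/(1/8426 + 127*(-1)) = 1/(1/8426 - 127) = 1/(-1070101/8426) = -8426/1070101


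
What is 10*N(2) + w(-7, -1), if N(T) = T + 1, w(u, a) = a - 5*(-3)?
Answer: 44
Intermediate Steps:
w(u, a) = 15 + a (w(u, a) = a + 15 = 15 + a)
N(T) = 1 + T
10*N(2) + w(-7, -1) = 10*(1 + 2) + (15 - 1) = 10*3 + 14 = 30 + 14 = 44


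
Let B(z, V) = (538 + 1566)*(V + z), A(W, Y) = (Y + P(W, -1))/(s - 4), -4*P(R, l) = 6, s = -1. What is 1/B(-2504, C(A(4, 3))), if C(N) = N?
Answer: -5/26345236 ≈ -1.8979e-7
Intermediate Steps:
P(R, l) = -3/2 (P(R, l) = -¼*6 = -3/2)
A(W, Y) = 3/10 - Y/5 (A(W, Y) = (Y - 3/2)/(-1 - 4) = (-3/2 + Y)/(-5) = (-3/2 + Y)*(-⅕) = 3/10 - Y/5)
B(z, V) = 2104*V + 2104*z (B(z, V) = 2104*(V + z) = 2104*V + 2104*z)
1/B(-2504, C(A(4, 3))) = 1/(2104*(3/10 - ⅕*3) + 2104*(-2504)) = 1/(2104*(3/10 - ⅗) - 5268416) = 1/(2104*(-3/10) - 5268416) = 1/(-3156/5 - 5268416) = 1/(-26345236/5) = -5/26345236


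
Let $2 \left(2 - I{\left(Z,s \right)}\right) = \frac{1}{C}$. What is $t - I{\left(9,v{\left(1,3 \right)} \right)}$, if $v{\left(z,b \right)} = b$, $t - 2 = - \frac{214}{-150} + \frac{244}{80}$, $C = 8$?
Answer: $\frac{5447}{1200} \approx 4.5392$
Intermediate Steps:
$t = \frac{1943}{300}$ ($t = 2 + \left(- \frac{214}{-150} + \frac{244}{80}\right) = 2 + \left(\left(-214\right) \left(- \frac{1}{150}\right) + 244 \cdot \frac{1}{80}\right) = 2 + \left(\frac{107}{75} + \frac{61}{20}\right) = 2 + \frac{1343}{300} = \frac{1943}{300} \approx 6.4767$)
$I{\left(Z,s \right)} = \frac{31}{16}$ ($I{\left(Z,s \right)} = 2 - \frac{1}{2 \cdot 8} = 2 - \frac{1}{16} = \frac{31}{16}$)
$t - I{\left(9,v{\left(1,3 \right)} \right)} = \frac{1943}{300} - \frac{31}{16} = \frac{5447}{1200}$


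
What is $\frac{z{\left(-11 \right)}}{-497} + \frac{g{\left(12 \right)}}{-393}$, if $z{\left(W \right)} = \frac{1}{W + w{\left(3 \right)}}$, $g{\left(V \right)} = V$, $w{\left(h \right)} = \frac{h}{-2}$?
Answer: $- \frac{49438}{1627675} \approx -0.030373$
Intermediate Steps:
$w{\left(h \right)} = - \frac{h}{2}$ ($w{\left(h \right)} = h \left(- \frac{1}{2}\right) = - \frac{h}{2}$)
$z{\left(W \right)} = \frac{1}{- \frac{3}{2} + W}$ ($z{\left(W \right)} = \frac{1}{W - \frac{3}{2}} = \frac{1}{- \frac{3}{2} + W}$)
$\frac{z{\left(-11 \right)}}{-497} + \frac{g{\left(12 \right)}}{-393} = \frac{2 \frac{1}{-3 + 2 \left(-11\right)}}{-497} + \frac{12}{-393} = \frac{2}{-3 - 22} \left(- \frac{1}{497}\right) + 12 \left(- \frac{1}{393}\right) = \frac{2}{-25} \left(- \frac{1}{497}\right) - \frac{4}{131} = 2 \left(- \frac{1}{25}\right) \left(- \frac{1}{497}\right) - \frac{4}{131} = \left(- \frac{2}{25}\right) \left(- \frac{1}{497}\right) - \frac{4}{131} = \frac{2}{12425} - \frac{4}{131} = - \frac{49438}{1627675}$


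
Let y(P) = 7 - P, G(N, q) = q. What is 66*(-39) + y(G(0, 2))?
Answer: -2569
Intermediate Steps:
66*(-39) + y(G(0, 2)) = 66*(-39) + (7 - 1*2) = -2574 + (7 - 2) = -2574 + 5 = -2569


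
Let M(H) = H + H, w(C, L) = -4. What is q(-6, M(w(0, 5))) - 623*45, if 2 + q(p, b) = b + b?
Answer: -28053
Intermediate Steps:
M(H) = 2*H
q(p, b) = -2 + 2*b (q(p, b) = -2 + (b + b) = -2 + 2*b)
q(-6, M(w(0, 5))) - 623*45 = (-2 + 2*(2*(-4))) - 623*45 = (-2 + 2*(-8)) - 1*28035 = (-2 - 16) - 28035 = -18 - 28035 = -28053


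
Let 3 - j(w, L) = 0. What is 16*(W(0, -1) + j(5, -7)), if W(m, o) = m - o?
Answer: 64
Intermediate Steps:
j(w, L) = 3 (j(w, L) = 3 - 1*0 = 3 + 0 = 3)
16*(W(0, -1) + j(5, -7)) = 16*((0 - 1*(-1)) + 3) = 16*((0 + 1) + 3) = 16*(1 + 3) = 16*4 = 64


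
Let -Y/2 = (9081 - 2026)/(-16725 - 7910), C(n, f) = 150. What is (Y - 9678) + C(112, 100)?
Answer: -46941634/4927 ≈ -9527.4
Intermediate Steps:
Y = 2822/4927 (Y = -2*(9081 - 2026)/(-16725 - 7910) = -14110/(-24635) = -14110*(-1)/24635 = -2*(-1411/4927) = 2822/4927 ≈ 0.57276)
(Y - 9678) + C(112, 100) = (2822/4927 - 9678) + 150 = -47680684/4927 + 150 = -46941634/4927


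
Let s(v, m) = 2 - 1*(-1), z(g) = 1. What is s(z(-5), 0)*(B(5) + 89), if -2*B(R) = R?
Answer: 519/2 ≈ 259.50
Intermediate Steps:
s(v, m) = 3 (s(v, m) = 2 + 1 = 3)
B(R) = -R/2
s(z(-5), 0)*(B(5) + 89) = 3*(-½*5 + 89) = 3*(-5/2 + 89) = 3*(173/2) = 519/2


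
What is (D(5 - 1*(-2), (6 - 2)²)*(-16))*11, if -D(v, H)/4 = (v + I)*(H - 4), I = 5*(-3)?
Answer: -67584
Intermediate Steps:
I = -15
D(v, H) = -4*(-15 + v)*(-4 + H) (D(v, H) = -4*(v - 15)*(H - 4) = -4*(-15 + v)*(-4 + H))
(D(5 - 1*(-2), (6 - 2)²)*(-16))*11 = ((-240 + 16*(5 - 1*(-2)) + 60*(6 - 2)² - 4*(6 - 2)²*(5 - 1*(-2)))*(-16))*11 = ((-240 + 16*(5 + 2) + 60*4² - 4*4²*(5 + 2))*(-16))*11 = ((-240 + 16*7 + 60*16 - 4*16*7)*(-16))*11 = ((-240 + 112 + 960 - 448)*(-16))*11 = (384*(-16))*11 = -6144*11 = -67584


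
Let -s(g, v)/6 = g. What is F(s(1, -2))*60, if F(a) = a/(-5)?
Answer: 72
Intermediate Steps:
s(g, v) = -6*g
F(a) = -a/5 (F(a) = a*(-⅕) = -a/5)
F(s(1, -2))*60 = -(-6)/5*60 = -⅕*(-6)*60 = (6/5)*60 = 72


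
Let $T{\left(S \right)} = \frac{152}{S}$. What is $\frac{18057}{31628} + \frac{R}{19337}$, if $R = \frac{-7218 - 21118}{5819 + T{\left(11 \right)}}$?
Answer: $\frac{22393123136561}{39240266796396} \approx 0.57067$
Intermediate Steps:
$R = - \frac{311696}{64161}$ ($R = \frac{-7218 - 21118}{5819 + \frac{152}{11}} = - \frac{28336}{5819 + 152 \cdot \frac{1}{11}} = - \frac{28336}{5819 + \frac{152}{11}} = - \frac{28336}{\frac{64161}{11}} = \left(-28336\right) \frac{11}{64161} = - \frac{311696}{64161} \approx -4.858$)
$\frac{18057}{31628} + \frac{R}{19337} = \frac{18057}{31628} - \frac{311696}{64161 \cdot 19337} = 18057 \cdot \frac{1}{31628} - \frac{311696}{1240681257} = \frac{18057}{31628} - \frac{311696}{1240681257} = \frac{22393123136561}{39240266796396}$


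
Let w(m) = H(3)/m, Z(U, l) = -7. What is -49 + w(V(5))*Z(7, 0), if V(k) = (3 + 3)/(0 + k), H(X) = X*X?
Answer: -203/2 ≈ -101.50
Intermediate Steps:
H(X) = X²
V(k) = 6/k
w(m) = 9/m (w(m) = 3²/m = 9/m)
-49 + w(V(5))*Z(7, 0) = -49 + (9/((6/5)))*(-7) = -49 + (9/((6*(⅕))))*(-7) = -49 + (9/(6/5))*(-7) = -49 + (9*(⅚))*(-7) = -49 + (15/2)*(-7) = -49 - 105/2 = -203/2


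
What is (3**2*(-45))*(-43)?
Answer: 17415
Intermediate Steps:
(3**2*(-45))*(-43) = (9*(-45))*(-43) = -405*(-43) = 17415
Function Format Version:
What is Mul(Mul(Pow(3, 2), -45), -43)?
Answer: 17415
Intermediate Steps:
Mul(Mul(Pow(3, 2), -45), -43) = Mul(Mul(9, -45), -43) = Mul(-405, -43) = 17415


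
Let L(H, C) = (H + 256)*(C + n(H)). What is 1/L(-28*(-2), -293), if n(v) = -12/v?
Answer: -7/640380 ≈ -1.0931e-5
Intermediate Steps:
L(H, C) = (256 + H)*(C - 12/H) (L(H, C) = (H + 256)*(C - 12/H) = (256 + H)*(C - 12/H))
1/L(-28*(-2), -293) = 1/(-12 - 3072/((-28*(-2))) + 256*(-293) - (-8204)*(-2)) = 1/(-12 - 3072/56 - 75008 - 293*56) = 1/(-12 - 3072*1/56 - 75008 - 16408) = 1/(-12 - 384/7 - 75008 - 16408) = 1/(-640380/7) = -7/640380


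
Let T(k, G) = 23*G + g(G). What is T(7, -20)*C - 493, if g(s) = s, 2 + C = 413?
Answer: -197773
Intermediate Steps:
C = 411 (C = -2 + 413 = 411)
T(k, G) = 24*G (T(k, G) = 23*G + G = 24*G)
T(7, -20)*C - 493 = (24*(-20))*411 - 493 = -480*411 - 493 = -197280 - 493 = -197773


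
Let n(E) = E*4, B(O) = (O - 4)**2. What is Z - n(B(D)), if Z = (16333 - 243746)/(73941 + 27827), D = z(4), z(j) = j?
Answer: -227413/101768 ≈ -2.2346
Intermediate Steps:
D = 4
B(O) = (-4 + O)**2
n(E) = 4*E
Z = -227413/101768 ≈ -2.2346
Z - n(B(D)) = -227413/101768 - 4*(-4 + 4)**2 = -227413/101768 - 4*0**2 = -227413/101768 - 4*0 = -227413/101768 - 1*0 = -227413/101768 + 0 = -227413/101768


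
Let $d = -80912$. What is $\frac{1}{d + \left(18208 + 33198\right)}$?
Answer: $- \frac{1}{29506} \approx -3.3891 \cdot 10^{-5}$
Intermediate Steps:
$\frac{1}{d + \left(18208 + 33198\right)} = \frac{1}{-80912 + \left(18208 + 33198\right)} = \frac{1}{-80912 + 51406} = \frac{1}{-29506} = - \frac{1}{29506}$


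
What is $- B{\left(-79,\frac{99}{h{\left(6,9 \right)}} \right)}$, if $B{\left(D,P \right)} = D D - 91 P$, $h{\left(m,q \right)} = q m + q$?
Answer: $-6098$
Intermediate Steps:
$h{\left(m,q \right)} = q + m q$ ($h{\left(m,q \right)} = m q + q = q + m q$)
$B{\left(D,P \right)} = D^{2} - 91 P$
$- B{\left(-79,\frac{99}{h{\left(6,9 \right)}} \right)} = - (\left(-79\right)^{2} - 91 \frac{99}{9 \left(1 + 6\right)}) = - (6241 - 91 \frac{99}{9 \cdot 7}) = - (6241 - 91 \cdot \frac{99}{63}) = - (6241 - 91 \cdot 99 \cdot \frac{1}{63}) = - (6241 - 143) = \left(-1\right) 6098 = -6098$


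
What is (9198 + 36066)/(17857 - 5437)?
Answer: 164/45 ≈ 3.6444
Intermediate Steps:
(9198 + 36066)/(17857 - 5437) = 45264/12420 = 45264*(1/12420) = 164/45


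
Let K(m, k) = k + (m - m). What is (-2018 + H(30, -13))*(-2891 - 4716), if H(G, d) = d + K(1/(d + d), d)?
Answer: 15548708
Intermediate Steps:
K(m, k) = k (K(m, k) = k + 0 = k)
H(G, d) = 2*d (H(G, d) = d + d = 2*d)
(-2018 + H(30, -13))*(-2891 - 4716) = (-2018 + 2*(-13))*(-2891 - 4716) = (-2018 - 26)*(-7607) = -2044*(-7607) = 15548708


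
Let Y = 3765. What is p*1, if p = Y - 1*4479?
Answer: -714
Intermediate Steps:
p = -714 (p = 3765 - 1*4479 = 3765 - 4479 = -714)
p*1 = -714*1 = -714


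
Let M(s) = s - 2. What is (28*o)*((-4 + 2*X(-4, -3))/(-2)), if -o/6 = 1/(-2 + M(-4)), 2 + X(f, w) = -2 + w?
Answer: 189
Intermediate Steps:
M(s) = -2 + s
X(f, w) = -4 + w (X(f, w) = -2 + (-2 + w) = -4 + w)
o = ¾ (o = -6/(-2 + (-2 - 4)) = -6/(-2 - 6) = -6/(-8) = -6*(-⅛) = ¾ ≈ 0.75000)
(28*o)*((-4 + 2*X(-4, -3))/(-2)) = (28*(¾))*((-4 + 2*(-4 - 3))/(-2)) = 21*((-4 + 2*(-7))*(-½)) = 21*((-4 - 14)*(-½)) = 21*(-18*(-½)) = 21*9 = 189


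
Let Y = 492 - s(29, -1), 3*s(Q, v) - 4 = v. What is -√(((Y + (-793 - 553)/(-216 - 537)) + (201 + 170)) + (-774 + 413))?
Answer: -√285085047/753 ≈ -22.423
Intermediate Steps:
s(Q, v) = 4/3 + v/3
Y = 491 (Y = 492 - (4/3 + (⅓)*(-1)) = 492 - (4/3 - ⅓) = 492 - 1*1 = 492 - 1 = 491)
-√(((Y + (-793 - 553)/(-216 - 537)) + (201 + 170)) + (-774 + 413)) = -√(((491 + (-793 - 553)/(-216 - 537)) + (201 + 170)) + (-774 + 413)) = -√(((491 - 1346/(-753)) + 371) - 361) = -√(((491 - 1346*(-1/753)) + 371) - 361) = -√(((491 + 1346/753) + 371) - 361) = -√((371069/753 + 371) - 361) = -√(650432/753 - 361) = -√(378599/753) = -√285085047/753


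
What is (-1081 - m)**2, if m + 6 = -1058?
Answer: 289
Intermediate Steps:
m = -1064 (m = -6 - 1058 = -1064)
(-1081 - m)**2 = (-1081 - 1*(-1064))**2 = (-1081 + 1064)**2 = (-17)**2 = 289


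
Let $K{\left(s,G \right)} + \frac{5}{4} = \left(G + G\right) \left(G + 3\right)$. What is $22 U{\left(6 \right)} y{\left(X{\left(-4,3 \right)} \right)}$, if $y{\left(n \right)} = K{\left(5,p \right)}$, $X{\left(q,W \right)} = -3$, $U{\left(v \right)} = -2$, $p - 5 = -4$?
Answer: $-297$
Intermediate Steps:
$p = 1$ ($p = 5 - 4 = 1$)
$K{\left(s,G \right)} = - \frac{5}{4} + 2 G \left(3 + G\right)$ ($K{\left(s,G \right)} = - \frac{5}{4} + \left(G + G\right) \left(G + 3\right) = - \frac{5}{4} + 2 G \left(3 + G\right)$)
$y{\left(n \right)} = \frac{27}{4}$ ($y{\left(n \right)} = - \frac{5}{4} + 2 \cdot 1^{2} + 6 \cdot 1 = - \frac{5}{4} + 2 \cdot 1 + 6 = - \frac{5}{4} + 2 + 6 = \frac{27}{4}$)
$22 U{\left(6 \right)} y{\left(X{\left(-4,3 \right)} \right)} = 22 \left(-2\right) \frac{27}{4} = \left(-44\right) \frac{27}{4} = -297$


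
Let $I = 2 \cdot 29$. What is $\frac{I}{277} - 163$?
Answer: $- \frac{45093}{277} \approx -162.79$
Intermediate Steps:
$I = 58$
$\frac{I}{277} - 163 = \frac{1}{277} \cdot 58 - 163 = \frac{58}{277} - 163 = - \frac{45093}{277}$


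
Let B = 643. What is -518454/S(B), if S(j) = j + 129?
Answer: -259227/386 ≈ -671.57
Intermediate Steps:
S(j) = 129 + j
-518454/S(B) = -518454/(129 + 643) = -518454/772 = -518454*1/772 = -259227/386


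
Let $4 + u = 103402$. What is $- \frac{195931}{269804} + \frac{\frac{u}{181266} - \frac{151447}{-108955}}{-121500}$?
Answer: $- \frac{19590312188484763357}{26975961714588232500} \approx -0.72621$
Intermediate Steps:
$u = 103398$ ($u = -4 + 103402 = 103398$)
$- \frac{195931}{269804} + \frac{\frac{u}{181266} - \frac{151447}{-108955}}{-121500} = - \frac{195931}{269804} + \frac{\frac{103398}{181266} - \frac{151447}{-108955}}{-121500} = \left(-195931\right) \frac{1}{269804} + \left(103398 \cdot \frac{1}{181266} - - \frac{151447}{108955}\right) \left(- \frac{1}{121500}\right) = - \frac{195931}{269804} + \left(\frac{17233}{30211} + \frac{151447}{108955}\right) \left(- \frac{1}{121500}\right) = - \frac{195931}{269804} + \frac{6452986832}{3291639505} \left(- \frac{1}{121500}\right) = - \frac{195931}{269804} - \frac{1613246708}{99983549964375} = - \frac{19590312188484763357}{26975961714588232500}$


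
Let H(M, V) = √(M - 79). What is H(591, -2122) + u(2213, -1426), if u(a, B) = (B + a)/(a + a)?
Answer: 787/4426 + 16*√2 ≈ 22.805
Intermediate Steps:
u(a, B) = (B + a)/(2*a) (u(a, B) = (B + a)/((2*a)) = (B + a)*(1/(2*a)) = (B + a)/(2*a))
H(M, V) = √(-79 + M)
H(591, -2122) + u(2213, -1426) = √(-79 + 591) + (½)*(-1426 + 2213)/2213 = √512 + (½)*(1/2213)*787 = 16*√2 + 787/4426 = 787/4426 + 16*√2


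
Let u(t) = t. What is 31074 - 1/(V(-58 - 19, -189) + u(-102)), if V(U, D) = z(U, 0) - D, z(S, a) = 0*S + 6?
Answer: 2889881/93 ≈ 31074.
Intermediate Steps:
z(S, a) = 6 (z(S, a) = 0 + 6 = 6)
V(U, D) = 6 - D
31074 - 1/(V(-58 - 19, -189) + u(-102)) = 31074 - 1/((6 - 1*(-189)) - 102) = 31074 - 1/((6 + 189) - 102) = 31074 - 1/(195 - 102) = 31074 - 1/93 = 2889881/93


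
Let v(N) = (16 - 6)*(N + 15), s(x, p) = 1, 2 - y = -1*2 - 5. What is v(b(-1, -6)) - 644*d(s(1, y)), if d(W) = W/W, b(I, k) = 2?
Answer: -474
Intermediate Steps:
y = 9 (y = 2 - (-1*2 - 5) = 2 - (-2 - 5) = 2 - 1*(-7) = 2 + 7 = 9)
d(W) = 1
v(N) = 150 + 10*N (v(N) = 10*(15 + N) = 150 + 10*N)
v(b(-1, -6)) - 644*d(s(1, y)) = (150 + 10*2) - 644*1 = (150 + 20) - 644 = 170 - 644 = -474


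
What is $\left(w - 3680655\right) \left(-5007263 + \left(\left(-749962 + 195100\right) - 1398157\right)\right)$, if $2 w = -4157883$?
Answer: $40088415846213$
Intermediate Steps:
$w = - \frac{4157883}{2}$ ($w = \frac{1}{2} \left(-4157883\right) = - \frac{4157883}{2} \approx -2.0789 \cdot 10^{6}$)
$\left(w - 3680655\right) \left(-5007263 + \left(\left(-749962 + 195100\right) - 1398157\right)\right) = \left(- \frac{4157883}{2} - 3680655\right) \left(-5007263 + \left(\left(-749962 + 195100\right) - 1398157\right)\right) = - \frac{11519193 \left(-5007263 - 1953019\right)}{2} = \left(- \frac{11519193}{2}\right) \left(-6960282\right) = 40088415846213$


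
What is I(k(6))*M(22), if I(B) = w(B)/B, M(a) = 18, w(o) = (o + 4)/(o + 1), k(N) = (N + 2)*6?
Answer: 39/98 ≈ 0.39796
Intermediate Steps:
k(N) = 12 + 6*N (k(N) = (2 + N)*6 = 12 + 6*N)
w(o) = (4 + o)/(1 + o)
I(B) = (4 + B)/(B*(1 + B)) (I(B) = ((4 + B)/(1 + B))/B = (4 + B)/(B*(1 + B)))
I(k(6))*M(22) = ((4 + (12 + 6*6))/((12 + 6*6)*(1 + (12 + 6*6))))*18 = ((4 + (12 + 36))/((12 + 36)*(1 + (12 + 36))))*18 = ((4 + 48)/(48*(1 + 48)))*18 = ((1/48)*52/49)*18 = ((1/48)*(1/49)*52)*18 = (13/588)*18 = 39/98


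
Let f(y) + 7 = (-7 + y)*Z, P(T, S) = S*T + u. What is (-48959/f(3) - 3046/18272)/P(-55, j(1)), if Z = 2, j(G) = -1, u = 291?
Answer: 447266579/47415840 ≈ 9.4328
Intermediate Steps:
P(T, S) = 291 + S*T (P(T, S) = S*T + 291 = 291 + S*T)
f(y) = -21 + 2*y (f(y) = -7 + (-7 + y)*2 = -7 + (-14 + 2*y) = -21 + 2*y)
(-48959/f(3) - 3046/18272)/P(-55, j(1)) = (-48959/(-21 + 2*3) - 3046/18272)/(291 - 1*(-55)) = (-48959/(-21 + 6) - 3046*1/18272)/(291 + 55) = (-48959/(-15) - 1523/9136)/346 = (-48959*(-1/15) - 1523/9136)*(1/346) = (48959/15 - 1523/9136)*(1/346) = (447266579/137040)*(1/346) = 447266579/47415840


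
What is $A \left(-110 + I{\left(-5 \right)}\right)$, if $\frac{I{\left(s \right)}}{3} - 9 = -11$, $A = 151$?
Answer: $-17516$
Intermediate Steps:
$I{\left(s \right)} = -6$ ($I{\left(s \right)} = 27 + 3 \left(-11\right) = 27 - 33 = -6$)
$A \left(-110 + I{\left(-5 \right)}\right) = 151 \left(-110 - 6\right) = 151 \left(-116\right) = -17516$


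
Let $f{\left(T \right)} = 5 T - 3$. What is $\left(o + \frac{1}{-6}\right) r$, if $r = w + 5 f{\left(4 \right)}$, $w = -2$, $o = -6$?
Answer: $- \frac{3071}{6} \approx -511.83$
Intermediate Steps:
$f{\left(T \right)} = -3 + 5 T$
$r = 83$ ($r = -2 + 5 \left(-3 + 5 \cdot 4\right) = -2 + 5 \left(-3 + 20\right) = -2 + 5 \cdot 17 = -2 + 85 = 83$)
$\left(o + \frac{1}{-6}\right) r = \left(-6 + \frac{1}{-6}\right) 83 = \left(-6 - \frac{1}{6}\right) 83 = \left(- \frac{37}{6}\right) 83 = - \frac{3071}{6}$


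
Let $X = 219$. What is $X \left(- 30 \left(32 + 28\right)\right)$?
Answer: $-394200$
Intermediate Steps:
$X \left(- 30 \left(32 + 28\right)\right) = 219 \left(- 30 \left(32 + 28\right)\right) = 219 \left(\left(-30\right) 60\right) = 219 \left(-1800\right) = -394200$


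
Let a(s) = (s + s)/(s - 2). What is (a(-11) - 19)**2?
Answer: 50625/169 ≈ 299.56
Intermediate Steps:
a(s) = 2*s/(-2 + s) (a(s) = (2*s)/(-2 + s) = 2*s/(-2 + s))
(a(-11) - 19)**2 = (2*(-11)/(-2 - 11) - 19)**2 = (2*(-11)/(-13) - 19)**2 = (2*(-11)*(-1/13) - 19)**2 = (22/13 - 19)**2 = (-225/13)**2 = 50625/169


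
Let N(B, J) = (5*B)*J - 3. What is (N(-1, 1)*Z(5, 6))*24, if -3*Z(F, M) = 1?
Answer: 64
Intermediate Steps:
Z(F, M) = -⅓ (Z(F, M) = -⅓*1 = -⅓)
N(B, J) = -3 + 5*B*J (N(B, J) = 5*B*J - 3 = -3 + 5*B*J)
(N(-1, 1)*Z(5, 6))*24 = ((-3 + 5*(-1)*1)*(-⅓))*24 = ((-3 - 5)*(-⅓))*24 = -8*(-⅓)*24 = (8/3)*24 = 64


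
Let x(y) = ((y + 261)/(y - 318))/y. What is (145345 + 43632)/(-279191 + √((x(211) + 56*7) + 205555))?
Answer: -1191177818333239/1759818642472590 - 188977*√104975485508419/1759818642472590 ≈ -0.67798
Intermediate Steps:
x(y) = (261 + y)/(y*(-318 + y)) (x(y) = ((261 + y)/(-318 + y))/y = (261 + y)/(y*(-318 + y)))
(145345 + 43632)/(-279191 + √((x(211) + 56*7) + 205555)) = (145345 + 43632)/(-279191 + √(((261 + 211)/(211*(-318 + 211)) + 56*7) + 205555)) = 188977/(-279191 + √(((1/211)*472/(-107) + 392) + 205555)) = 188977/(-279191 + √(((1/211)*(-1/107)*472 + 392) + 205555)) = 188977/(-279191 + √((-472/22577 + 392) + 205555)) = 188977/(-279191 + √(8849712/22577 + 205555)) = 188977/(-279191 + √(4649664947/22577)) = 188977/(-279191 + √104975485508419/22577)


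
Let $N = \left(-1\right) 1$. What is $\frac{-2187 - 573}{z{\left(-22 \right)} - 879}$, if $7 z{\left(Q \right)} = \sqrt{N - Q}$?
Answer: $\frac{1415190}{450707} + \frac{230 \sqrt{21}}{450707} \approx 3.1423$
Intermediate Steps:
$N = -1$
$z{\left(Q \right)} = \frac{\sqrt{-1 - Q}}{7}$
$\frac{-2187 - 573}{z{\left(-22 \right)} - 879} = \frac{-2187 - 573}{\frac{\sqrt{-1 - -22}}{7} - 879} = - \frac{2760}{\frac{\sqrt{-1 + 22}}{7} - 879} = - \frac{2760}{\frac{\sqrt{21}}{7} - 879} = - \frac{2760}{-879 + \frac{\sqrt{21}}{7}}$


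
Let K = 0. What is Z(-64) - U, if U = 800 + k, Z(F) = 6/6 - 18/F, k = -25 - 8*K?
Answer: -24759/32 ≈ -773.72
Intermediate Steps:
k = -25 (k = -25 - 8*0 = -25 + 0 = -25)
Z(F) = 1 - 18/F (Z(F) = 6*(⅙) - 18/F = 1 - 18/F)
U = 775 (U = 800 - 25 = 775)
Z(-64) - U = (-18 - 64)/(-64) - 1*775 = -1/64*(-82) - 775 = 41/32 - 775 = -24759/32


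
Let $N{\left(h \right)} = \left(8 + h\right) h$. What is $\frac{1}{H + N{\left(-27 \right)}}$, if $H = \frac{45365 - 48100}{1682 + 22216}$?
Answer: $\frac{23898}{12256939} \approx 0.0019498$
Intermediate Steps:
$N{\left(h \right)} = h \left(8 + h\right)$
$H = - \frac{2735}{23898} \approx -0.11444$
$\frac{1}{H + N{\left(-27 \right)}} = \frac{1}{- \frac{2735}{23898} - 27 \left(8 - 27\right)} = \frac{1}{- \frac{2735}{23898} - -513} = \frac{1}{- \frac{2735}{23898} + 513} = \frac{1}{\frac{12256939}{23898}} = \frac{23898}{12256939}$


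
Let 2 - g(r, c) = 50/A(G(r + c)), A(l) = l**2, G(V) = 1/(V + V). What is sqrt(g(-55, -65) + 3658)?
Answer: 2*I*sqrt(719085) ≈ 1696.0*I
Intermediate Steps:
G(V) = 1/(2*V)
g(r, c) = 2 - 200*(c + r)**2 (g(r, c) = 2 - 50/((1/(2*(r + c)))**2) = 2 - 50/((1/(2*(c + r)))**2) = 2 - 50/(1/(4*(c + r)**2)) = 2 - 50*4*(c + r)**2 = 2 - 200*(c + r)**2)
sqrt(g(-55, -65) + 3658) = sqrt((2 - 200*(-65 - 55)**2) + 3658) = sqrt((2 - 200*(-120)**2) + 3658) = sqrt((2 - 200*14400) + 3658) = sqrt((2 - 2880000) + 3658) = sqrt(-2879998 + 3658) = sqrt(-2876340) = 2*I*sqrt(719085)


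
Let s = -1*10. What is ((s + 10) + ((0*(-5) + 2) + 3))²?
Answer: 25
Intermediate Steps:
s = -10
((s + 10) + ((0*(-5) + 2) + 3))² = ((-10 + 10) + ((0*(-5) + 2) + 3))² = (0 + ((0 + 2) + 3))² = (0 + (2 + 3))² = (0 + 5)² = 5² = 25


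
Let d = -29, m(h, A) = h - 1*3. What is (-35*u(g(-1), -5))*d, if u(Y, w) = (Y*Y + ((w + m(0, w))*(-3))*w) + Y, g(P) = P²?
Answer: -119770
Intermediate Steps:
m(h, A) = -3 + h (m(h, A) = h - 3 = -3 + h)
u(Y, w) = Y + Y² + w*(9 - 3*w) (u(Y, w) = (Y*Y + ((w + (-3 + 0))*(-3))*w) + Y = (Y² + ((w - 3)*(-3))*w) + Y = (Y² + ((-3 + w)*(-3))*w) + Y = (Y² + (9 - 3*w)*w) + Y = (Y² + w*(9 - 3*w)) + Y = Y + Y² + w*(9 - 3*w))
(-35*u(g(-1), -5))*d = -35*((-1)² + ((-1)²)² - 3*(-5)² + 9*(-5))*(-29) = -35*(1 + 1² - 3*25 - 45)*(-29) = -35*(1 + 1 - 75 - 45)*(-29) = -35*(-118)*(-29) = 4130*(-29) = -119770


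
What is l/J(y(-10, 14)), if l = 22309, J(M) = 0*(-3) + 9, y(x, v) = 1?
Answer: 22309/9 ≈ 2478.8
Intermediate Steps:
J(M) = 9 (J(M) = 0 + 9 = 9)
l/J(y(-10, 14)) = 22309/9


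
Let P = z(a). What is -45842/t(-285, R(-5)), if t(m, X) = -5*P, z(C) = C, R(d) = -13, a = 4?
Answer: 22921/10 ≈ 2292.1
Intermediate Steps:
P = 4
t(m, X) = -20 (t(m, X) = -5*4 = -20)
-45842/t(-285, R(-5)) = -45842/(-20) = -45842*(-1/20) = 22921/10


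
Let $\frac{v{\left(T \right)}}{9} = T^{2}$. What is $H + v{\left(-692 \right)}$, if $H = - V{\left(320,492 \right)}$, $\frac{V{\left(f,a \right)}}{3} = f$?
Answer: $4308816$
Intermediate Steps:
$v{\left(T \right)} = 9 T^{2}$
$V{\left(f,a \right)} = 3 f$
$H = -960$ ($H = - 3 \cdot 320 = \left(-1\right) 960 = -960$)
$H + v{\left(-692 \right)} = -960 + 9 \left(-692\right)^{2} = -960 + 9 \cdot 478864 = -960 + 4309776 = 4308816$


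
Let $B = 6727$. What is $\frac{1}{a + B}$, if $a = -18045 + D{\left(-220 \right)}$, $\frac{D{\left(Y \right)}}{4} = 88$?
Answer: $- \frac{1}{10966} \approx -9.1191 \cdot 10^{-5}$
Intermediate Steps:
$D{\left(Y \right)} = 352$ ($D{\left(Y \right)} = 4 \cdot 88 = 352$)
$a = -17693$ ($a = -18045 + 352 = -17693$)
$\frac{1}{a + B} = \frac{1}{-17693 + 6727} = \frac{1}{-10966} = - \frac{1}{10966}$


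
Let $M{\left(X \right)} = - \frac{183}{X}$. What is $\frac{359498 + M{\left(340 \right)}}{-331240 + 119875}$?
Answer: $- \frac{122229137}{71864100} \approx -1.7008$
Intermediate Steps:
$\frac{359498 + M{\left(340 \right)}}{-331240 + 119875} = \frac{359498 - \frac{183}{340}}{-331240 + 119875} = \frac{359498 - \frac{183}{340}}{-211365} = \left(359498 - \frac{183}{340}\right) \left(- \frac{1}{211365}\right) = \frac{122229137}{340} \left(- \frac{1}{211365}\right) = - \frac{122229137}{71864100}$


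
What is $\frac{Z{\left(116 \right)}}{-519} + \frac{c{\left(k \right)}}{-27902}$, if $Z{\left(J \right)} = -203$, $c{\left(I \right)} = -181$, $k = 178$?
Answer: $\frac{5758045}{14481138} \approx 0.39762$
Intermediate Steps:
$\frac{Z{\left(116 \right)}}{-519} + \frac{c{\left(k \right)}}{-27902} = - \frac{203}{-519} - \frac{181}{-27902} = \left(-203\right) \left(- \frac{1}{519}\right) - - \frac{181}{27902} = \frac{203}{519} + \frac{181}{27902} = \frac{5758045}{14481138}$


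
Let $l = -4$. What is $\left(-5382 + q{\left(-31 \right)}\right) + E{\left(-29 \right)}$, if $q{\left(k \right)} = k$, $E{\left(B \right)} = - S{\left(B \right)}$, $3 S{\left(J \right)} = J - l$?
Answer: $- \frac{16214}{3} \approx -5404.7$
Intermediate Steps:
$S{\left(J \right)} = \frac{4}{3} + \frac{J}{3}$ ($S{\left(J \right)} = \frac{J - -4}{3} = \frac{J + 4}{3} = \frac{4 + J}{3} = \frac{4}{3} + \frac{J}{3}$)
$E{\left(B \right)} = - \frac{4}{3} - \frac{B}{3}$ ($E{\left(B \right)} = - (\frac{4}{3} + \frac{B}{3}) = - \frac{4}{3} - \frac{B}{3}$)
$\left(-5382 + q{\left(-31 \right)}\right) + E{\left(-29 \right)} = \left(-5382 - 31\right) - - \frac{25}{3} = -5413 + \left(- \frac{4}{3} + \frac{29}{3}\right) = -5413 + \frac{25}{3} = - \frac{16214}{3}$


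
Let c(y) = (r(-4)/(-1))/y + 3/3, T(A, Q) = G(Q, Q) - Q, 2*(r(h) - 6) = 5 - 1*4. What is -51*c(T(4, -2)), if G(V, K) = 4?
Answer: 17/4 ≈ 4.2500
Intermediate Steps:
r(h) = 13/2 (r(h) = 6 + (5 - 1*4)/2 = 6 + (5 - 4)/2 = 6 + (1/2)*1 = 6 + 1/2 = 13/2)
T(A, Q) = 4 - Q
c(y) = 1 - 13/(2*y) (c(y) = ((13/2)/(-1))/y + 3/3 = ((13/2)*(-1))/y + 3*(1/3) = -13/(2*y) + 1 = 1 - 13/(2*y))
-51*c(T(4, -2)) = -51*(-13/2 + (4 - 1*(-2)))/(4 - 1*(-2)) = -51*(-13/2 + (4 + 2))/(4 + 2) = -51*(-13/2 + 6)/6 = -17*(-1)/(2*2) = -51*(-1/12) = 17/4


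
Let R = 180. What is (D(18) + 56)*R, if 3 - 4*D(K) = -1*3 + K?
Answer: 9540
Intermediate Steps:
D(K) = 3/2 - K/4 (D(K) = ¾ - (-1*3 + K)/4 = ¾ - (-3 + K)/4 = ¾ + (¾ - K/4) = 3/2 - K/4)
(D(18) + 56)*R = ((3/2 - ¼*18) + 56)*180 = ((3/2 - 9/2) + 56)*180 = (-3 + 56)*180 = 53*180 = 9540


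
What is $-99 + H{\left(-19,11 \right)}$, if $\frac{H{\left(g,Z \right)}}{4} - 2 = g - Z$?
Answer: $-211$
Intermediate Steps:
$H{\left(g,Z \right)} = 8 - 4 Z + 4 g$ ($H{\left(g,Z \right)} = 8 + 4 \left(g - Z\right) = 8 - \left(- 4 g + 4 Z\right) = 8 - 4 Z + 4 g$)
$-99 + H{\left(-19,11 \right)} = -99 + \left(8 - 44 + 4 \left(-19\right)\right) = -99 - 112 = -211$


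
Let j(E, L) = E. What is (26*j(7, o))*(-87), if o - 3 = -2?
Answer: -15834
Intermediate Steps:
o = 1 (o = 3 - 2 = 1)
(26*j(7, o))*(-87) = (26*7)*(-87) = 182*(-87) = -15834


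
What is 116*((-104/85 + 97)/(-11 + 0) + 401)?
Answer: 42548104/935 ≈ 45506.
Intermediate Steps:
116*((-104/85 + 97)/(-11 + 0) + 401) = 116*((-104*1/85 + 97)/(-11) + 401) = 116*((-104/85 + 97)*(-1/11) + 401) = 116*((8141/85)*(-1/11) + 401) = 116*(-8141/935 + 401) = 116*(366794/935) = 42548104/935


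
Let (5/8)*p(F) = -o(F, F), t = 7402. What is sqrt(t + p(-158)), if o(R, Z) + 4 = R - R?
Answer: sqrt(185210)/5 ≈ 86.072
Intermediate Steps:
o(R, Z) = -4 (o(R, Z) = -4 + (R - R) = -4 + 0 = -4)
p(F) = 32/5 (p(F) = 8*(-1*(-4))/5 = (8/5)*4 = 32/5)
sqrt(t + p(-158)) = sqrt(7402 + 32/5) = sqrt(37042/5) = sqrt(185210)/5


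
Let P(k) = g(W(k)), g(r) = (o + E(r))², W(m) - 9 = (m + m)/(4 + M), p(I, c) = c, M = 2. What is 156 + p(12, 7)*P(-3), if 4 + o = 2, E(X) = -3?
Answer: 331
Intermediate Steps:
W(m) = 9 + m/3 (W(m) = 9 + (m + m)/(4 + 2) = 9 + (2*m)/6 = 9 + (2*m)*(⅙) = 9 + m/3)
o = -2 (o = -4 + 2 = -2)
g(r) = 25 (g(r) = (-2 - 3)² = (-5)² = 25)
P(k) = 25
156 + p(12, 7)*P(-3) = 156 + 7*25 = 156 + 175 = 331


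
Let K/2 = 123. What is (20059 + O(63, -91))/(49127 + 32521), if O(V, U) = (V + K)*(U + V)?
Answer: 11407/81648 ≈ 0.13971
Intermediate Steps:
K = 246 (K = 2*123 = 246)
O(V, U) = (246 + V)*(U + V) (O(V, U) = (V + 246)*(U + V) = (246 + V)*(U + V))
(20059 + O(63, -91))/(49127 + 32521) = (20059 + (63**2 + 246*(-91) + 246*63 - 91*63))/(49127 + 32521) = (20059 + (3969 - 22386 + 15498 - 5733))/81648 = (20059 - 8652)*(1/81648) = 11407*(1/81648) = 11407/81648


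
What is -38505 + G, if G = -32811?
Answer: -71316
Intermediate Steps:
-38505 + G = -38505 - 32811 = -71316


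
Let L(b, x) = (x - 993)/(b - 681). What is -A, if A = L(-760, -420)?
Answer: -1413/1441 ≈ -0.98057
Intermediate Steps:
L(b, x) = (-993 + x)/(-681 + b)
A = 1413/1441 (A = (-993 - 420)/(-681 - 760) = -1413/(-1441) = -1/1441*(-1413) = 1413/1441 ≈ 0.98057)
-A = -1*1413/1441 = -1413/1441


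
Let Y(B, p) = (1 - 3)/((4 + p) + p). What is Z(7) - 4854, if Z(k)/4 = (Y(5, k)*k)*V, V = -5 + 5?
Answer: -4854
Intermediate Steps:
V = 0
Y(B, p) = -2/(4 + 2*p)
Z(k) = 0 (Z(k) = 4*(((-1/(2 + k))*k)*0) = 4*(-k/(2 + k)*0) = 4*0 = 0)
Z(7) - 4854 = 0 - 4854 = -4854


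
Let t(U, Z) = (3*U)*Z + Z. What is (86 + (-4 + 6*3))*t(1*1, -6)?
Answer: -2400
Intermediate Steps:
t(U, Z) = Z + 3*U*Z (t(U, Z) = 3*U*Z + Z = Z + 3*U*Z)
(86 + (-4 + 6*3))*t(1*1, -6) = (86 + (-4 + 6*3))*(-6*(1 + 3*(1*1))) = (86 + (-4 + 18))*(-6*(1 + 3*1)) = (86 + 14)*(-6*(1 + 3)) = 100*(-6*4) = 100*(-24) = -2400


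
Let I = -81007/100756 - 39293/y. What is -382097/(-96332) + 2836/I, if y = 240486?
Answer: -3305365807676449681/1129013684795060 ≈ -2927.7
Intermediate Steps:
I = -11720027455/12115203708 (I = -81007/100756 - 39293/240486 = -11720027455/12115203708 ≈ -0.96738)
-382097/(-96332) + 2836/I = -382097/(-96332) + 2836/(-11720027455/12115203708) = -382097*(-1/96332) + 2836*(-12115203708/11720027455) = 382097/96332 - 34358717715888/11720027455 = -3305365807676449681/1129013684795060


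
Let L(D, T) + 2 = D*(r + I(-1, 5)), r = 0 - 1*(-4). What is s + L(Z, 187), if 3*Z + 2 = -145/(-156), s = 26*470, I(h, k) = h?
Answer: 1905841/156 ≈ 12217.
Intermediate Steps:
s = 12220
Z = -167/468 (Z = -⅔ + (-145/(-156))/3 = -⅔ + (-145*(-1/156))/3 = -⅔ + (⅓)*(145/156) = -⅔ + 145/468 = -167/468 ≈ -0.35684)
r = 4 (r = 0 + 4 = 4)
L(D, T) = -2 + 3*D (L(D, T) = -2 + D*(4 - 1) = -2 + D*3 = -2 + 3*D)
s + L(Z, 187) = 12220 + (-2 + 3*(-167/468)) = 12220 + (-2 - 167/156) = 12220 - 479/156 = 1905841/156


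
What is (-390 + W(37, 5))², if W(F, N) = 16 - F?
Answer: 168921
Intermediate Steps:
(-390 + W(37, 5))² = (-390 + (16 - 1*37))² = (-390 + (16 - 37))² = (-390 - 21)² = (-411)² = 168921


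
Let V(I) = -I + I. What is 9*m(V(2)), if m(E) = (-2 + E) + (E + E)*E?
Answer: -18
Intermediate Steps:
V(I) = 0
m(E) = -2 + E + 2*E² (m(E) = (-2 + E) + (2*E)*E = (-2 + E) + 2*E² = -2 + E + 2*E²)
9*m(V(2)) = 9*(-2 + 0 + 2*0²) = 9*(-2 + 0 + 2*0) = 9*(-2 + 0 + 0) = 9*(-2) = -18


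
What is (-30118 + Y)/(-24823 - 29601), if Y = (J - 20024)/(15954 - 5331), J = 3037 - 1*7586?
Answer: 106656029/192715384 ≈ 0.55344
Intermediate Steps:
J = -4549 (J = 3037 - 7586 = -4549)
Y = -8191/3541 (Y = (-4549 - 20024)/(15954 - 5331) = -24573/10623 = -24573*1/10623 = -8191/3541 ≈ -2.3132)
(-30118 + Y)/(-24823 - 29601) = (-30118 - 8191/3541)/(-24823 - 29601) = -106656029/3541/(-54424) = -106656029/3541*(-1/54424) = 106656029/192715384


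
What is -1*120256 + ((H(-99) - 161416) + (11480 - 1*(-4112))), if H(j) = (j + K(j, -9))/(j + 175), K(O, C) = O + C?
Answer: -20222287/76 ≈ -2.6608e+5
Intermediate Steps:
K(O, C) = C + O
H(j) = (-9 + 2*j)/(175 + j) (H(j) = (j + (-9 + j))/(j + 175) = (-9 + 2*j)/(175 + j))
-1*120256 + ((H(-99) - 161416) + (11480 - 1*(-4112))) = -1*120256 + (((-9 + 2*(-99))/(175 - 99) - 161416) + (11480 - 1*(-4112))) = -120256 + (((-9 - 198)/76 - 161416) + (11480 + 4112)) = -120256 + (((1/76)*(-207) - 161416) + 15592) = -120256 + ((-207/76 - 161416) + 15592) = -120256 + (-12267823/76 + 15592) = -120256 - 11082831/76 = -20222287/76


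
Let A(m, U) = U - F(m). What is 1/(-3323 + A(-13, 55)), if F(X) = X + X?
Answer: -1/3242 ≈ -0.00030845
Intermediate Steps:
F(X) = 2*X
A(m, U) = U - 2*m
1/(-3323 + A(-13, 55)) = 1/(-3323 + (55 - 2*(-13))) = 1/(-3323 + (55 + 26)) = 1/(-3323 + 81) = 1/(-3242) = -1/3242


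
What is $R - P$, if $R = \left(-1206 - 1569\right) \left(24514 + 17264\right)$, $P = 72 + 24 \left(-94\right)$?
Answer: $-115931766$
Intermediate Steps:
$P = -2184$ ($P = 72 - 2256 = -2184$)
$R = -115933950$ ($R = \left(-2775\right) 41778 = -115933950$)
$R - P = -115933950 - -2184 = -115933950 + 2184 = -115931766$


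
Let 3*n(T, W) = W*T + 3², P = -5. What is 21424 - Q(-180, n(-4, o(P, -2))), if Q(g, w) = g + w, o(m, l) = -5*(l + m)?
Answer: 64943/3 ≈ 21648.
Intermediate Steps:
o(m, l) = -5*l - 5*m
n(T, W) = 3 + T*W/3 (n(T, W) = (W*T + 3²)/3 = (T*W + 9)/3 = (9 + T*W)/3 = 3 + T*W/3)
21424 - Q(-180, n(-4, o(P, -2))) = 21424 - (-180 + (3 + (⅓)*(-4)*(-5*(-2) - 5*(-5)))) = 21424 - (-180 + (3 + (⅓)*(-4)*(10 + 25))) = 21424 - (-180 + (3 + (⅓)*(-4)*35)) = 21424 - (-180 + (3 - 140/3)) = 21424 - (-180 - 131/3) = 21424 - 1*(-671/3) = 21424 + 671/3 = 64943/3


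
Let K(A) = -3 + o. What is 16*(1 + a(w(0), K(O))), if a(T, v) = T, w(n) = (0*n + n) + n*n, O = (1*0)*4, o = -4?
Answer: 16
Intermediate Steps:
O = 0 (O = 0*4 = 0)
K(A) = -7 (K(A) = -3 - 4 = -7)
w(n) = n + n² (w(n) = (0 + n) + n² = n + n²)
16*(1 + a(w(0), K(O))) = 16*(1 + 0*(1 + 0)) = 16*(1 + 0*1) = 16*(1 + 0) = 16*1 = 16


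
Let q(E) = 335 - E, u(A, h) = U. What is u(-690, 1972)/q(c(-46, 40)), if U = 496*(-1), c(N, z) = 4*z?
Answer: -496/175 ≈ -2.8343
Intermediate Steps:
U = -496
u(A, h) = -496
u(-690, 1972)/q(c(-46, 40)) = -496/(335 - 4*40) = -496/(335 - 1*160) = -496/(335 - 160) = -496/175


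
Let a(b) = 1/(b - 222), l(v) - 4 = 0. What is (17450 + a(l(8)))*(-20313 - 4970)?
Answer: -96179035017/218 ≈ -4.4119e+8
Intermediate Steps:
l(v) = 4 (l(v) = 4 + 0 = 4)
a(b) = 1/(-222 + b)
(17450 + a(l(8)))*(-20313 - 4970) = (17450 + 1/(-222 + 4))*(-20313 - 4970) = (17450 + 1/(-218))*(-25283) = (17450 - 1/218)*(-25283) = (3804099/218)*(-25283) = -96179035017/218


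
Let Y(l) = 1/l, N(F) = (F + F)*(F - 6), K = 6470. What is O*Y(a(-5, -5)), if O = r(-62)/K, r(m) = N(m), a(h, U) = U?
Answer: -4216/16175 ≈ -0.26065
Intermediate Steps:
N(F) = 2*F*(-6 + F) (N(F) = (2*F)*(-6 + F) = 2*F*(-6 + F))
r(m) = 2*m*(-6 + m)
O = 4216/3235 (O = (2*(-62)*(-6 - 62))/6470 = (2*(-62)*(-68))*(1/6470) = 8432*(1/6470) = 4216/3235 ≈ 1.3032)
O*Y(a(-5, -5)) = (4216/3235)/(-5) = (4216/3235)*(-⅕) = -4216/16175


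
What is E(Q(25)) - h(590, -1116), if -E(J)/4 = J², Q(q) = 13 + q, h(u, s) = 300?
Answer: -6076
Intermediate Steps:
E(J) = -4*J²
E(Q(25)) - h(590, -1116) = -4*(13 + 25)² - 1*300 = -4*38² - 300 = -4*1444 - 300 = -5776 - 300 = -6076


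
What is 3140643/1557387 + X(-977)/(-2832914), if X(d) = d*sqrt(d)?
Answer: 1046881/519129 + 977*I*sqrt(977)/2832914 ≈ 2.0166 + 0.01078*I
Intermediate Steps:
X(d) = d**(3/2)
3140643/1557387 + X(-977)/(-2832914) = 3140643/1557387 + (-977)**(3/2)/(-2832914) = 3140643*(1/1557387) - 977*I*sqrt(977)*(-1/2832914) = 1046881/519129 + 977*I*sqrt(977)/2832914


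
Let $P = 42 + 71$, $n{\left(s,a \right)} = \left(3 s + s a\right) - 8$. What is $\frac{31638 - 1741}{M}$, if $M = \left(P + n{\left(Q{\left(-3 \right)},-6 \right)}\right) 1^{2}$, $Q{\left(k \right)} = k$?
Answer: $\frac{29897}{114} \approx 262.25$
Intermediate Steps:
$n{\left(s,a \right)} = -8 + 3 s + a s$ ($n{\left(s,a \right)} = \left(3 s + a s\right) - 8 = -8 + 3 s + a s$)
$P = 113$
$M = 114$ ($M = \left(113 - -1\right) 1^{2} = \left(113 - -1\right) 1 = \left(113 + 1\right) 1 = 114 \cdot 1 = 114$)
$\frac{31638 - 1741}{M} = \frac{31638 - 1741}{114} = 29897 \cdot \frac{1}{114} = \frac{29897}{114}$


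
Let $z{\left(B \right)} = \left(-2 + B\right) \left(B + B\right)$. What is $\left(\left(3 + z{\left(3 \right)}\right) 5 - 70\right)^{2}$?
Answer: $625$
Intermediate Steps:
$z{\left(B \right)} = 2 B \left(-2 + B\right)$ ($z{\left(B \right)} = \left(-2 + B\right) 2 B = 2 B \left(-2 + B\right)$)
$\left(\left(3 + z{\left(3 \right)}\right) 5 - 70\right)^{2} = \left(\left(3 + 2 \cdot 3 \left(-2 + 3\right)\right) 5 - 70\right)^{2} = \left(\left(3 + 2 \cdot 3 \cdot 1\right) 5 - 70\right)^{2} = \left(\left(3 + 6\right) 5 - 70\right)^{2} = \left(9 \cdot 5 - 70\right)^{2} = \left(45 - 70\right)^{2} = \left(-25\right)^{2} = 625$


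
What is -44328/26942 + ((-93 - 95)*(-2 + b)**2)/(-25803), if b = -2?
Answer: -11305892/7395579 ≈ -1.5287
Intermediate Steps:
-44328/26942 + ((-93 - 95)*(-2 + b)**2)/(-25803) = -44328/26942 + ((-93 - 95)*(-2 - 2)**2)/(-25803) = -44328*1/26942 - 188*(-4)**2*(-1/25803) = -22164/13471 - 188*16*(-1/25803) = -22164/13471 - 3008*(-1/25803) = -22164/13471 + 64/549 = -11305892/7395579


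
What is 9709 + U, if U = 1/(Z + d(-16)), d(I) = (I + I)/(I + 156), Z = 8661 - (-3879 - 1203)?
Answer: 4669999908/480997 ≈ 9709.0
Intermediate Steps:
Z = 13743 (Z = 8661 - 1*(-5082) = 8661 + 5082 = 13743)
d(I) = 2*I/(156 + I) (d(I) = (2*I)/(156 + I) = 2*I/(156 + I))
U = 35/480997 (U = 1/(13743 + 2*(-16)/(156 - 16)) = 1/(13743 + 2*(-16)/140) = 1/(13743 + 2*(-16)*(1/140)) = 1/(13743 - 8/35) = 1/(480997/35) = 35/480997 ≈ 7.2766e-5)
9709 + U = 9709 + 35/480997 = 4669999908/480997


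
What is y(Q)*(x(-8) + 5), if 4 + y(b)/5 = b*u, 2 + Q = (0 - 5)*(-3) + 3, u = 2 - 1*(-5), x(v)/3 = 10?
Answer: 18900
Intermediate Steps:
x(v) = 30 (x(v) = 3*10 = 30)
u = 7 (u = 2 + 5 = 7)
Q = 16 (Q = -2 + ((0 - 5)*(-3) + 3) = -2 + (-5*(-3) + 3) = -2 + (15 + 3) = -2 + 18 = 16)
y(b) = -20 + 35*b (y(b) = -20 + 5*(b*7) = -20 + 5*(7*b) = -20 + 35*b)
y(Q)*(x(-8) + 5) = (-20 + 35*16)*(30 + 5) = (-20 + 560)*35 = 540*35 = 18900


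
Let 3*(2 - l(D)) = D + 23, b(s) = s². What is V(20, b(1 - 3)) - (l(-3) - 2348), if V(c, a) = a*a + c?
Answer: 7166/3 ≈ 2388.7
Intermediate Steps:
V(c, a) = c + a² (V(c, a) = a² + c = c + a²)
l(D) = -17/3 - D/3 (l(D) = 2 - (D + 23)/3 = 2 - (23 + D)/3 = 2 + (-23/3 - D/3) = -17/3 - D/3)
V(20, b(1 - 3)) - (l(-3) - 2348) = (20 + ((1 - 3)²)²) - ((-17/3 - ⅓*(-3)) - 2348) = (20 + ((-2)²)²) - ((-17/3 + 1) - 2348) = (20 + 4²) - (-14/3 - 2348) = (20 + 16) - 1*(-7058/3) = 36 + 7058/3 = 7166/3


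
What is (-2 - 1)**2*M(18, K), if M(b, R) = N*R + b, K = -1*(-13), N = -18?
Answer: -1944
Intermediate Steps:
K = 13
M(b, R) = b - 18*R (M(b, R) = -18*R + b = b - 18*R)
(-2 - 1)**2*M(18, K) = (-2 - 1)**2*(18 - 18*13) = (-3)**2*(18 - 234) = 9*(-216) = -1944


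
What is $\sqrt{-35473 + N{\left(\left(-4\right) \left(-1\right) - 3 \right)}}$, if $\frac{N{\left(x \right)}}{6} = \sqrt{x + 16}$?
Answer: $\sqrt{-35473 + 6 \sqrt{17}} \approx 188.28 i$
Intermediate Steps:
$N{\left(x \right)} = 6 \sqrt{16 + x}$ ($N{\left(x \right)} = 6 \sqrt{x + 16} = 6 \sqrt{16 + x}$)
$\sqrt{-35473 + N{\left(\left(-4\right) \left(-1\right) - 3 \right)}} = \sqrt{-35473 + 6 \sqrt{16 - -1}} = \sqrt{-35473 + 6 \sqrt{16 + \left(4 - 3\right)}} = \sqrt{-35473 + 6 \sqrt{16 + 1}} = \sqrt{-35473 + 6 \sqrt{17}}$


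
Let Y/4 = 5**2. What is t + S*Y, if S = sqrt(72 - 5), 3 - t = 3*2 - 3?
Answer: 100*sqrt(67) ≈ 818.54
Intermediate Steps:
Y = 100 (Y = 4*5**2 = 4*25 = 100)
t = 0 (t = 3 - (3*2 - 3) = 3 - (6 - 3) = 3 - 1*3 = 3 - 3 = 0)
S = sqrt(67) ≈ 8.1853
t + S*Y = 0 + sqrt(67)*100 = 0 + 100*sqrt(67) = 100*sqrt(67)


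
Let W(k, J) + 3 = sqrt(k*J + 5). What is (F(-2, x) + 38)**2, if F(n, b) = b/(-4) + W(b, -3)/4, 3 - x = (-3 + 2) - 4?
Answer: (141 + I*sqrt(19))**2/16 ≈ 1241.4 + 76.826*I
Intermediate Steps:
x = 8 (x = 3 - ((-3 + 2) - 4) = 3 - (-1 - 4) = 3 - 1*(-5) = 3 + 5 = 8)
W(k, J) = -3 + sqrt(5 + J*k) (W(k, J) = -3 + sqrt(k*J + 5) = -3 + sqrt(J*k + 5) = -3 + sqrt(5 + J*k))
F(n, b) = -3/4 - b/4 + sqrt(5 - 3*b)/4 (F(n, b) = b/(-4) + (-3 + sqrt(5 - 3*b))/4 = b*(-1/4) + (-3 + sqrt(5 - 3*b))*(1/4) = -b/4 + (-3/4 + sqrt(5 - 3*b)/4) = -3/4 - b/4 + sqrt(5 - 3*b)/4)
(F(-2, x) + 38)**2 = ((-3/4 - 1/4*8 + sqrt(5 - 3*8)/4) + 38)**2 = ((-3/4 - 2 + sqrt(5 - 24)/4) + 38)**2 = ((-3/4 - 2 + sqrt(-19)/4) + 38)**2 = ((-3/4 - 2 + (I*sqrt(19))/4) + 38)**2 = ((-3/4 - 2 + I*sqrt(19)/4) + 38)**2 = ((-11/4 + I*sqrt(19)/4) + 38)**2 = (141/4 + I*sqrt(19)/4)**2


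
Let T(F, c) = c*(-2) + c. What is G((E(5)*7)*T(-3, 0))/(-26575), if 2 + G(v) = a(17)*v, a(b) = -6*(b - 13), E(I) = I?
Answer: 2/26575 ≈ 7.5259e-5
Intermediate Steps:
a(b) = 78 - 6*b (a(b) = -6*(-13 + b) = 78 - 6*b)
T(F, c) = -c (T(F, c) = -2*c + c = -c)
G(v) = -2 - 24*v (G(v) = -2 + (78 - 6*17)*v = -2 + (78 - 102)*v = -2 - 24*v)
G((E(5)*7)*T(-3, 0))/(-26575) = (-2 - 24*5*7*(-1*0))/(-26575) = (-2 - 840*0)*(-1/26575) = (-2 - 24*0)*(-1/26575) = (-2 + 0)*(-1/26575) = -2*(-1/26575) = 2/26575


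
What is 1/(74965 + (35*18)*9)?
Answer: 1/80635 ≈ 1.2402e-5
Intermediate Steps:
1/(74965 + (35*18)*9) = 1/(74965 + 630*9) = 1/(74965 + 5670) = 1/80635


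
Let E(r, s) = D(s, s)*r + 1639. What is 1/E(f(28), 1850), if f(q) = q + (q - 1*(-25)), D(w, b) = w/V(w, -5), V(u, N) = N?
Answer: -1/28331 ≈ -3.5297e-5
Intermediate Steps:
D(w, b) = -w/5 (D(w, b) = w/(-5) = w*(-1/5) = -w/5)
f(q) = 25 + 2*q (f(q) = q + (q + 25) = q + (25 + q) = 25 + 2*q)
E(r, s) = 1639 - r*s/5 (E(r, s) = (-s/5)*r + 1639 = -r*s/5 + 1639 = 1639 - r*s/5)
1/E(f(28), 1850) = 1/(1639 - 1/5*(25 + 2*28)*1850) = 1/(1639 - 1/5*(25 + 56)*1850) = 1/(1639 - 1/5*81*1850) = 1/(1639 - 29970) = 1/(-28331) = -1/28331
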